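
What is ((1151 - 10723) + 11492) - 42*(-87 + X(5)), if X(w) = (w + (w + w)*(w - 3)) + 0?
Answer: 4524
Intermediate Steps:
X(w) = w + 2*w*(-3 + w) (X(w) = (w + (2*w)*(-3 + w)) + 0 = (w + 2*w*(-3 + w)) + 0 = w + 2*w*(-3 + w))
((1151 - 10723) + 11492) - 42*(-87 + X(5)) = ((1151 - 10723) + 11492) - 42*(-87 + 5*(-5 + 2*5)) = (-9572 + 11492) - 42*(-87 + 5*(-5 + 10)) = 1920 - 42*(-87 + 5*5) = 1920 - 42*(-87 + 25) = 1920 - 42*(-62) = 1920 - 1*(-2604) = 1920 + 2604 = 4524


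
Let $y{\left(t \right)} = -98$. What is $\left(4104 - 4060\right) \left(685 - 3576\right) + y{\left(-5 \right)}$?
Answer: $-127302$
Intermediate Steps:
$\left(4104 - 4060\right) \left(685 - 3576\right) + y{\left(-5 \right)} = \left(4104 - 4060\right) \left(685 - 3576\right) - 98 = 44 \left(-2891\right) - 98 = -127204 - 98 = -127302$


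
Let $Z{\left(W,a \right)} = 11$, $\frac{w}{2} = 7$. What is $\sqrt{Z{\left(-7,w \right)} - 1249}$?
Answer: $i \sqrt{1238} \approx 35.185 i$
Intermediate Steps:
$w = 14$ ($w = 2 \cdot 7 = 14$)
$\sqrt{Z{\left(-7,w \right)} - 1249} = \sqrt{11 - 1249} = \sqrt{-1238} = i \sqrt{1238}$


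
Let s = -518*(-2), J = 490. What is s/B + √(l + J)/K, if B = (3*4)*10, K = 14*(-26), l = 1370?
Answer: 259/30 - √465/182 ≈ 8.5148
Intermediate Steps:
K = -364
s = 1036
B = 120 (B = 12*10 = 120)
s/B + √(l + J)/K = 1036/120 + √(1370 + 490)/(-364) = 1036*(1/120) + √1860*(-1/364) = 259/30 + (2*√465)*(-1/364) = 259/30 - √465/182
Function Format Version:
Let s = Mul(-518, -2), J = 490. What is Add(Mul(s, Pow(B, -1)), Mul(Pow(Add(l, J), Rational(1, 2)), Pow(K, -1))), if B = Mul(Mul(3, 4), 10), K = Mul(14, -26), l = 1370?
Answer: Add(Rational(259, 30), Mul(Rational(-1, 182), Pow(465, Rational(1, 2)))) ≈ 8.5148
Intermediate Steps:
K = -364
s = 1036
B = 120 (B = Mul(12, 10) = 120)
Add(Mul(s, Pow(B, -1)), Mul(Pow(Add(l, J), Rational(1, 2)), Pow(K, -1))) = Add(Mul(1036, Pow(120, -1)), Mul(Pow(Add(1370, 490), Rational(1, 2)), Pow(-364, -1))) = Add(Mul(1036, Rational(1, 120)), Mul(Pow(1860, Rational(1, 2)), Rational(-1, 364))) = Add(Rational(259, 30), Mul(Mul(2, Pow(465, Rational(1, 2))), Rational(-1, 364))) = Add(Rational(259, 30), Mul(Rational(-1, 182), Pow(465, Rational(1, 2))))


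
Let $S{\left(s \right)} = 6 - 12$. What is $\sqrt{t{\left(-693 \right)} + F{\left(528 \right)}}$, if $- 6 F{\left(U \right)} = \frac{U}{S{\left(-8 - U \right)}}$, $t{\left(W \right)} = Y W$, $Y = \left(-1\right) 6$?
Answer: $\frac{\sqrt{37554}}{3} \approx 64.596$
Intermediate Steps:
$S{\left(s \right)} = -6$ ($S{\left(s \right)} = 6 - 12 = -6$)
$Y = -6$
$t{\left(W \right)} = - 6 W$
$F{\left(U \right)} = \frac{U}{36}$ ($F{\left(U \right)} = - \frac{U \frac{1}{-6}}{6} = - \frac{U \left(- \frac{1}{6}\right)}{6} = - \frac{\left(- \frac{1}{6}\right) U}{6} = \frac{U}{36}$)
$\sqrt{t{\left(-693 \right)} + F{\left(528 \right)}} = \sqrt{\left(-6\right) \left(-693\right) + \frac{1}{36} \cdot 528} = \sqrt{4158 + \frac{44}{3}} = \sqrt{\frac{12518}{3}} = \frac{\sqrt{37554}}{3}$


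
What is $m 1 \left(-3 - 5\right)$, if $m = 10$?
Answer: $-80$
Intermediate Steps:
$m 1 \left(-3 - 5\right) = 10 \cdot 1 \left(-3 - 5\right) = 10 \left(-3 - 5\right) = 10 \left(-8\right) = -80$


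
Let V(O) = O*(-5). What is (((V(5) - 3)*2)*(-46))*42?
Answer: 108192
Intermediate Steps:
V(O) = -5*O
(((V(5) - 3)*2)*(-46))*42 = (((-5*5 - 3)*2)*(-46))*42 = (((-25 - 3)*2)*(-46))*42 = (-28*2*(-46))*42 = -56*(-46)*42 = 2576*42 = 108192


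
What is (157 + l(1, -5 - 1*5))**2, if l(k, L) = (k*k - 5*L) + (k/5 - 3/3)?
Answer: 1073296/25 ≈ 42932.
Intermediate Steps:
l(k, L) = -1 + k**2 - 5*L + k/5 (l(k, L) = (k**2 - 5*L) + (k*(1/5) - 3*1/3) = (k**2 - 5*L) + (k/5 - 1) = (k**2 - 5*L) + (-1 + k/5) = -1 + k**2 - 5*L + k/5)
(157 + l(1, -5 - 1*5))**2 = (157 + (-1 + 1**2 - 5*(-5 - 1*5) + (1/5)*1))**2 = (157 + (-1 + 1 - 5*(-5 - 5) + 1/5))**2 = (157 + (-1 + 1 - 5*(-10) + 1/5))**2 = (157 + (-1 + 1 + 50 + 1/5))**2 = (157 + 251/5)**2 = (1036/5)**2 = 1073296/25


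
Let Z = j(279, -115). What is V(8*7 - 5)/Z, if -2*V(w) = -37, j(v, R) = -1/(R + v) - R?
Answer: 3034/18859 ≈ 0.16088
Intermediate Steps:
j(v, R) = -R - 1/(R + v)
Z = 18859/164 (Z = (-1 - 1*(-115)² - 1*(-115)*279)/(-115 + 279) = (-1 - 1*13225 + 32085)/164 = (-1 - 13225 + 32085)/164 = (1/164)*18859 = 18859/164 ≈ 114.99)
V(w) = 37/2 (V(w) = -½*(-37) = 37/2)
V(8*7 - 5)/Z = 37/(2*(18859/164)) = (37/2)*(164/18859) = 3034/18859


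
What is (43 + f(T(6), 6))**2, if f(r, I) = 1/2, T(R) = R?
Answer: 7569/4 ≈ 1892.3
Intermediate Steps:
f(r, I) = 1/2
(43 + f(T(6), 6))**2 = (43 + 1/2)**2 = (87/2)**2 = 7569/4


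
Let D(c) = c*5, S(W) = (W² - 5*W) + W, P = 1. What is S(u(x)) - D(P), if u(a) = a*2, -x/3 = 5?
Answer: 1015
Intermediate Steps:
x = -15 (x = -3*5 = -15)
u(a) = 2*a
S(W) = W² - 4*W
D(c) = 5*c
S(u(x)) - D(P) = (2*(-15))*(-4 + 2*(-15)) - 5 = -30*(-4 - 30) - 1*5 = -30*(-34) - 5 = 1020 - 5 = 1015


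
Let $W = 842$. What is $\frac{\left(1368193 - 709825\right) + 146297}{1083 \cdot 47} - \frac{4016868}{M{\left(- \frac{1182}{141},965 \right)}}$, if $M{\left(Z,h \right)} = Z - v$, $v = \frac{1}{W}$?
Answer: $\frac{8091669839766707}{16888697295} \approx 4.7912 \cdot 10^{5}$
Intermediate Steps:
$v = \frac{1}{842} \approx 0.0011876$
$M{\left(Z,h \right)} = - \frac{1}{842} + Z$ ($M{\left(Z,h \right)} = Z - \frac{1}{842} = - \frac{1}{842} + Z$)
$\frac{\left(1368193 - 709825\right) + 146297}{1083 \cdot 47} - \frac{4016868}{M{\left(- \frac{1182}{141},965 \right)}} = \frac{\left(1368193 - 709825\right) + 146297}{1083 \cdot 47} - \frac{4016868}{- \frac{1}{842} - \frac{1182}{141}} = \frac{658368 + 146297}{50901} - \frac{4016868}{- \frac{1}{842} - \frac{394}{47}} = 804665 \cdot \frac{1}{50901} - \frac{4016868}{- \frac{1}{842} - \frac{394}{47}} = \frac{804665}{50901} - \frac{4016868}{- \frac{331795}{39574}} = \frac{804665}{50901} - - \frac{158963534232}{331795} = \frac{804665}{50901} + \frac{158963534232}{331795} = \frac{8091669839766707}{16888697295}$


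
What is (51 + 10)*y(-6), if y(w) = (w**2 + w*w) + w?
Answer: 4026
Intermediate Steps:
y(w) = w + 2*w**2 (y(w) = (w**2 + w**2) + w = 2*w**2 + w = w + 2*w**2)
(51 + 10)*y(-6) = (51 + 10)*(-6*(1 + 2*(-6))) = 61*(-6*(1 - 12)) = 61*(-6*(-11)) = 61*66 = 4026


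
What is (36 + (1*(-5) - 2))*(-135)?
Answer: -3915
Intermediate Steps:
(36 + (1*(-5) - 2))*(-135) = (36 + (-5 - 2))*(-135) = (36 - 7)*(-135) = 29*(-135) = -3915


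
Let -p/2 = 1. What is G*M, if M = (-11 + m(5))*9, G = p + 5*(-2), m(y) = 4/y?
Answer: 5508/5 ≈ 1101.6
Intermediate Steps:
p = -2 (p = -2*1 = -2)
G = -12 (G = -2 + 5*(-2) = -2 - 10 = -12)
M = -459/5 (M = (-11 + 4/5)*9 = -51/5*9 = -459/5 ≈ -91.800)
G*M = -12*(-459/5) = 5508/5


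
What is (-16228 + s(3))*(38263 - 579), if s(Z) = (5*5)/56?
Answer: -8561267803/14 ≈ -6.1152e+8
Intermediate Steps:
s(Z) = 25/56 (s(Z) = 25*(1/56) = 25/56)
(-16228 + s(3))*(38263 - 579) = (-16228 + 25/56)*(38263 - 579) = -908743/56*37684 = -8561267803/14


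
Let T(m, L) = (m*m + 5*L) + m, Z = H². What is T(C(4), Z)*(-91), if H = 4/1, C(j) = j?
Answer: -9100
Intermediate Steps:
H = 4 (H = 4*1 = 4)
Z = 16 (Z = 4² = 16)
T(m, L) = m + m² + 5*L (T(m, L) = (m² + 5*L) + m = m + m² + 5*L)
T(C(4), Z)*(-91) = (4 + 4² + 5*16)*(-91) = (4 + 16 + 80)*(-91) = 100*(-91) = -9100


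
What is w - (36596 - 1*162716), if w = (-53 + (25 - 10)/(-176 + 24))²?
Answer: 2979017521/23104 ≈ 1.2894e+5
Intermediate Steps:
w = 65141041/23104 (w = (-53 + 15/(-152))² = (-53 + 15*(-1/152))² = (-53 - 15/152)² = (-8071/152)² = 65141041/23104 ≈ 2819.5)
w - (36596 - 1*162716) = 65141041/23104 - (36596 - 1*162716) = 65141041/23104 - (36596 - 162716) = 65141041/23104 - 1*(-126120) = 65141041/23104 + 126120 = 2979017521/23104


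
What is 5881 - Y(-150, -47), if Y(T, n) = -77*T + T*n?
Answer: -12719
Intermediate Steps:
5881 - Y(-150, -47) = 5881 - (-150)*(-77 - 47) = 5881 - (-150)*(-124) = 5881 - 1*18600 = 5881 - 18600 = -12719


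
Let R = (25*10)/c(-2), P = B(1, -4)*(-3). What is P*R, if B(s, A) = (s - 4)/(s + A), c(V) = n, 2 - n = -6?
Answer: -375/4 ≈ -93.750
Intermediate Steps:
n = 8 (n = 2 - 1*(-6) = 2 + 6 = 8)
c(V) = 8
B(s, A) = (-4 + s)/(A + s)
P = -3 (P = ((-4 + 1)/(-4 + 1))*(-3) = (-3/(-3))*(-3) = -1/3*(-3)*(-3) = 1*(-3) = -3)
R = 125/4 (R = (25*10)/8 = 250*(1/8) = 125/4 ≈ 31.250)
P*R = -3*125/4 = -375/4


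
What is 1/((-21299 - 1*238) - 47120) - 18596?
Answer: -1276745573/68657 ≈ -18596.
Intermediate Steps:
1/((-21299 - 1*238) - 47120) - 18596 = 1/((-21299 - 238) - 47120) - 18596 = 1/(-21537 - 47120) - 18596 = 1/(-68657) - 18596 = -1/68657 - 18596 = -1276745573/68657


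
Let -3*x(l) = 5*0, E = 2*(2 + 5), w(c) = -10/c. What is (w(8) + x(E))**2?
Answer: 25/16 ≈ 1.5625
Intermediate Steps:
E = 14 (E = 2*7 = 14)
x(l) = 0 (x(l) = -5*0/3 = -1/3*0 = 0)
(w(8) + x(E))**2 = (-10/8 + 0)**2 = (-10*1/8 + 0)**2 = (-5/4 + 0)**2 = (-5/4)**2 = 25/16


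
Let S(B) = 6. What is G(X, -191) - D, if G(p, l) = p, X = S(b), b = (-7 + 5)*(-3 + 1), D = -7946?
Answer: 7952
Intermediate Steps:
b = 4 (b = -2*(-2) = 4)
X = 6
G(X, -191) - D = 6 - 1*(-7946) = 6 + 7946 = 7952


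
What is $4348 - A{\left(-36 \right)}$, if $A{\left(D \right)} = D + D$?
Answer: $4420$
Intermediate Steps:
$A{\left(D \right)} = 2 D$
$4348 - A{\left(-36 \right)} = 4348 - 2 \left(-36\right) = 4348 - -72 = 4348 + 72 = 4420$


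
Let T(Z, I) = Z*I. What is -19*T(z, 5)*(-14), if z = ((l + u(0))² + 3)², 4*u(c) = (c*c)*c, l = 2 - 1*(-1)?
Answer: 191520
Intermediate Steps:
l = 3 (l = 2 + 1 = 3)
u(c) = c³/4 (u(c) = ((c*c)*c)/4 = (c²*c)/4 = c³/4)
z = 144 (z = ((3 + (¼)*0³)² + 3)² = ((3 + (¼)*0)² + 3)² = ((3 + 0)² + 3)² = (3² + 3)² = (9 + 3)² = 12² = 144)
T(Z, I) = I*Z
-19*T(z, 5)*(-14) = -95*144*(-14) = -19*720*(-14) = -13680*(-14) = 191520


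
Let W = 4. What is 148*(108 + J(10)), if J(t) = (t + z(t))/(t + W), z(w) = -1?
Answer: 112554/7 ≈ 16079.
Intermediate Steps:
J(t) = (-1 + t)/(4 + t) (J(t) = (t - 1)/(t + 4) = (-1 + t)/(4 + t))
148*(108 + J(10)) = 148*(108 + (-1 + 10)/(4 + 10)) = 148*(108 + 9/14) = 148*(1521/14) = 112554/7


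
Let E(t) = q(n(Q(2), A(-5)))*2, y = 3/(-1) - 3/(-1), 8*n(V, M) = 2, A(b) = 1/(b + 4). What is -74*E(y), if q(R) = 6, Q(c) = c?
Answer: -888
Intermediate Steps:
A(b) = 1/(4 + b)
n(V, M) = 1/4 (n(V, M) = (1/8)*2 = 1/4)
y = 0 (y = 3*(-1) - 3*(-1) = -3 + 3 = 0)
E(t) = 12 (E(t) = 6*2 = 12)
-74*E(y) = -74*12 = -888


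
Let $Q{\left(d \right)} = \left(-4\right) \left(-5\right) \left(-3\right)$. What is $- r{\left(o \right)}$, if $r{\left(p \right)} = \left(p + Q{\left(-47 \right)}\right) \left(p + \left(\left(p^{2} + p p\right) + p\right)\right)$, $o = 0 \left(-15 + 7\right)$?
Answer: $0$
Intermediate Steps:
$Q{\left(d \right)} = -60$ ($Q{\left(d \right)} = 20 \left(-3\right) = -60$)
$o = 0$ ($o = 0 \left(-8\right) = 0$)
$r{\left(p \right)} = \left(-60 + p\right) \left(2 p + 2 p^{2}\right)$ ($r{\left(p \right)} = \left(p - 60\right) \left(p + \left(\left(p^{2} + p p\right) + p\right)\right) = \left(-60 + p\right) \left(p + \left(\left(p^{2} + p^{2}\right) + p\right)\right) = \left(-60 + p\right) \left(p + \left(2 p^{2} + p\right)\right) = \left(-60 + p\right) \left(p + \left(p + 2 p^{2}\right)\right) = \left(-60 + p\right) \left(2 p + 2 p^{2}\right)$)
$- r{\left(o \right)} = - 2 \cdot 0 \left(-60 + 0^{2} - 0\right) = - 2 \cdot 0 \left(-60 + 0 + 0\right) = - 2 \cdot 0 \left(-60\right) = \left(-1\right) 0 = 0$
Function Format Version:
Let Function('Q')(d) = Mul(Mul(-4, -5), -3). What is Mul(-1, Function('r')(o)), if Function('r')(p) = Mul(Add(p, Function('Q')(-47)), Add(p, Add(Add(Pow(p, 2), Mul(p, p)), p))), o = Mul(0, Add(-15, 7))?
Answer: 0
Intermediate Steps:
Function('Q')(d) = -60 (Function('Q')(d) = Mul(20, -3) = -60)
o = 0 (o = Mul(0, -8) = 0)
Function('r')(p) = Mul(Add(-60, p), Add(Mul(2, p), Mul(2, Pow(p, 2)))) (Function('r')(p) = Mul(Add(p, -60), Add(p, Add(Add(Pow(p, 2), Mul(p, p)), p))) = Mul(Add(-60, p), Add(p, Add(Add(Pow(p, 2), Pow(p, 2)), p))) = Mul(Add(-60, p), Add(p, Add(Mul(2, Pow(p, 2)), p))) = Mul(Add(-60, p), Add(p, Add(p, Mul(2, Pow(p, 2))))) = Mul(Add(-60, p), Add(Mul(2, p), Mul(2, Pow(p, 2)))))
Mul(-1, Function('r')(o)) = Mul(-1, Mul(2, 0, Add(-60, Pow(0, 2), Mul(-59, 0)))) = Mul(-1, Mul(2, 0, Add(-60, 0, 0))) = Mul(-1, Mul(2, 0, -60)) = Mul(-1, 0) = 0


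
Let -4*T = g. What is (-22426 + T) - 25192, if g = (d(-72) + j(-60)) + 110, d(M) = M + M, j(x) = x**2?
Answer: -97019/2 ≈ -48510.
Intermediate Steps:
d(M) = 2*M
g = 3566 (g = (2*(-72) + (-60)**2) + 110 = (-144 + 3600) + 110 = 3456 + 110 = 3566)
T = -1783/2 (T = -1/4*3566 = -1783/2 ≈ -891.50)
(-22426 + T) - 25192 = (-22426 - 1783/2) - 25192 = -46635/2 - 25192 = -97019/2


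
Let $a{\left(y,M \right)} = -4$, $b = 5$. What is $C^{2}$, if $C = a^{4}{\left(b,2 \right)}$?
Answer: $65536$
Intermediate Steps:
$C = 256$ ($C = \left(-4\right)^{4} = 256$)
$C^{2} = 256^{2} = 65536$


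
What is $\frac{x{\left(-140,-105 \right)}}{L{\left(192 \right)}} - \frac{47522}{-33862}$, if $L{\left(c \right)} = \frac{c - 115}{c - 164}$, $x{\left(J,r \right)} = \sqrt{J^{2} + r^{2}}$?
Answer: $\frac{12113071}{186241} \approx 65.04$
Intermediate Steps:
$L{\left(c \right)} = \frac{-115 + c}{-164 + c}$
$\frac{x{\left(-140,-105 \right)}}{L{\left(192 \right)}} - \frac{47522}{-33862} = \frac{\sqrt{\left(-140\right)^{2} + \left(-105\right)^{2}}}{\frac{1}{-164 + 192} \left(-115 + 192\right)} - \frac{47522}{-33862} = \frac{\sqrt{19600 + 11025}}{\frac{1}{28} \cdot 77} - - \frac{23761}{16931} = \frac{\sqrt{30625}}{\frac{1}{28} \cdot 77} + \frac{23761}{16931} = \frac{175}{\frac{11}{4}} + \frac{23761}{16931} = 175 \cdot \frac{4}{11} + \frac{23761}{16931} = \frac{700}{11} + \frac{23761}{16931} = \frac{12113071}{186241}$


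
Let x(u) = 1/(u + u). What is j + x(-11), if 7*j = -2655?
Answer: -58417/154 ≈ -379.33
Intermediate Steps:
j = -2655/7 (j = (⅐)*(-2655) = -2655/7 ≈ -379.29)
x(u) = 1/(2*u)
j + x(-11) = -2655/7 + (½)/(-11) = -2655/7 + (½)*(-1/11) = -2655/7 - 1/22 = -58417/154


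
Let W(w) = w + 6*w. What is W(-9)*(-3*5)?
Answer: 945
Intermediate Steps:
W(w) = 7*w
W(-9)*(-3*5) = (7*(-9))*(-3*5) = -63*(-15) = 945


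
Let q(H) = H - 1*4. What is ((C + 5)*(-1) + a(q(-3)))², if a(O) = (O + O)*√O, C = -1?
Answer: -1356 + 112*I*√7 ≈ -1356.0 + 296.32*I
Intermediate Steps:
q(H) = -4 + H (q(H) = H - 4 = -4 + H)
a(O) = 2*O^(3/2) (a(O) = (2*O)*√O = 2*O^(3/2))
((C + 5)*(-1) + a(q(-3)))² = ((-1 + 5)*(-1) + 2*(-4 - 3)^(3/2))² = (4*(-1) + 2*(-7)^(3/2))² = (-4 + 2*(-7*I*√7))² = (-4 - 14*I*√7)²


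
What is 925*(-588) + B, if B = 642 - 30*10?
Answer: -543558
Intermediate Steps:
B = 342 (B = 642 - 300 = 342)
925*(-588) + B = 925*(-588) + 342 = -543900 + 342 = -543558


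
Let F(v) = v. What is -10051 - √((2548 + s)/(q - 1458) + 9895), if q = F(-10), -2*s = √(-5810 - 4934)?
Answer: -10051 - √(5330055504 + 367*I*√2686)/734 ≈ -10150.0 - 0.00017747*I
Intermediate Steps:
s = -I*√2686 (s = -√(-5810 - 4934)/2 = -I*√2686 ≈ -51.827*I)
q = -10
-10051 - √((2548 + s)/(q - 1458) + 9895) = -10051 - √((2548 - I*√2686)/(-10 - 1458) + 9895) = -10051 - √((2548 - I*√2686)/(-1468) + 9895) = -10051 - √((2548 - I*√2686)*(-1/1468) + 9895) = -10051 - √((-637/367 + I*√2686/1468) + 9895) = -10051 - √(3630828/367 + I*√2686/1468)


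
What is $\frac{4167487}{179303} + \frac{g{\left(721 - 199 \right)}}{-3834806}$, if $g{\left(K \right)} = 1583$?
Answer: $\frac{15981220315873}{687592220218} \approx 23.242$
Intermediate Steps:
$\frac{4167487}{179303} + \frac{g{\left(721 - 199 \right)}}{-3834806} = \frac{4167487}{179303} + \frac{1583}{-3834806} = 4167487 \cdot \frac{1}{179303} + 1583 \left(- \frac{1}{3834806}\right) = \frac{4167487}{179303} - \frac{1583}{3834806} = \frac{15981220315873}{687592220218}$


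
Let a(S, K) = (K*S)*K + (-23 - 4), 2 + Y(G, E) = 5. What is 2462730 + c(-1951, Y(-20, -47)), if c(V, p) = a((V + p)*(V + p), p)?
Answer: 36615039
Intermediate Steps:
Y(G, E) = 3 (Y(G, E) = -2 + 5 = 3)
a(S, K) = -27 + S*K² (a(S, K) = S*K² - 27 = -27 + S*K²)
c(V, p) = -27 + p²*(V + p)² (c(V, p) = -27 + ((V + p)*(V + p))*p² = -27 + (V + p)²*p² = -27 + p²*(V + p)²)
2462730 + c(-1951, Y(-20, -47)) = 2462730 + (-27 + 3²*(-1951 + 3)²) = 2462730 + (-27 + 9*(-1948)²) = 2462730 + (-27 + 9*3794704) = 2462730 + (-27 + 34152336) = 2462730 + 34152309 = 36615039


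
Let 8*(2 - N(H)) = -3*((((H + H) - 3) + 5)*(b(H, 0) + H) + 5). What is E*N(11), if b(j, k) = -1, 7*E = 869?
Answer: 652619/56 ≈ 11654.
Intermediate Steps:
E = 869/7 (E = (1/7)*869 = 869/7 ≈ 124.14)
N(H) = 31/8 + 3*(-1 + H)*(2 + 2*H)/8 (N(H) = 2 - (-3)*((((H + H) - 3) + 5)*(-1 + H) + 5)/8 = 2 - (-3)*(((2*H - 3) + 5)*(-1 + H) + 5)/8 = 2 - (-3)*(((-3 + 2*H) + 5)*(-1 + H) + 5)/8 = 2 - (-3)*((2 + 2*H)*(-1 + H) + 5)/8 = 2 - (-3)*((-1 + H)*(2 + 2*H) + 5)/8 = 2 - (-3)*(5 + (-1 + H)*(2 + 2*H))/8 = 2 - (-15 - 3*(-1 + H)*(2 + 2*H))/8 = 2 + (15/8 + 3*(-1 + H)*(2 + 2*H)/8) = 31/8 + 3*(-1 + H)*(2 + 2*H)/8)
E*N(11) = 869*(25/8 + (3/4)*11**2)/7 = 869*(25/8 + (3/4)*121)/7 = 869*(25/8 + 363/4)/7 = (869/7)*(751/8) = 652619/56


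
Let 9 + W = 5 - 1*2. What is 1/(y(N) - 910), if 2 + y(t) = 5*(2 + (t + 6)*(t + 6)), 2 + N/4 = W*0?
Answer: -1/882 ≈ -0.0011338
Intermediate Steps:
W = -6 (W = -9 + (5 - 1*2) = -9 + (5 - 2) = -9 + 3 = -6)
N = -8 (N = -8 + 4*(-6*0) = -8 + 4*0 = -8 + 0 = -8)
y(t) = 8 + 5*(6 + t)² (y(t) = -2 + 5*(2 + (t + 6)*(t + 6)) = -2 + 5*(2 + (6 + t)*(6 + t)) = -2 + 5*(2 + (6 + t)²) = -2 + (10 + 5*(6 + t)²) = 8 + 5*(6 + t)²)
1/(y(N) - 910) = 1/((8 + 5*(6 - 8)²) - 910) = 1/((8 + 5*(-2)²) - 910) = 1/((8 + 5*4) - 910) = 1/((8 + 20) - 910) = 1/(28 - 910) = 1/(-882) = -1/882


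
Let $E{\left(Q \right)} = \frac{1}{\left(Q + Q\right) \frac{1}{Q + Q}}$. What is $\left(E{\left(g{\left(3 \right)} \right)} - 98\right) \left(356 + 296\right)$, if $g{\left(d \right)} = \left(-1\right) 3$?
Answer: $-63244$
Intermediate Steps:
$g{\left(d \right)} = -3$
$E{\left(Q \right)} = 1$ ($E{\left(Q \right)} = \frac{1}{2 Q \frac{1}{2 Q}} = 1^{-1} = 1$)
$\left(E{\left(g{\left(3 \right)} \right)} - 98\right) \left(356 + 296\right) = \left(1 - 98\right) \left(356 + 296\right) = \left(-97\right) 652 = -63244$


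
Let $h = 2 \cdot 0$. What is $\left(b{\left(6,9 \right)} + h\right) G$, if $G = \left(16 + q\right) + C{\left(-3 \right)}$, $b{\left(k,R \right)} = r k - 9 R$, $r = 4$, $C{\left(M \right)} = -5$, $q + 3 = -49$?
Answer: $2337$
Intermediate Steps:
$q = -52$ ($q = -3 - 49 = -52$)
$b{\left(k,R \right)} = - 9 R + 4 k$ ($b{\left(k,R \right)} = 4 k - 9 R = - 9 R + 4 k$)
$G = -41$ ($G = \left(16 - 52\right) - 5 = -36 - 5 = -41$)
$h = 0$
$\left(b{\left(6,9 \right)} + h\right) G = \left(\left(\left(-9\right) 9 + 4 \cdot 6\right) + 0\right) \left(-41\right) = \left(\left(-81 + 24\right) + 0\right) \left(-41\right) = \left(-57 + 0\right) \left(-41\right) = \left(-57\right) \left(-41\right) = 2337$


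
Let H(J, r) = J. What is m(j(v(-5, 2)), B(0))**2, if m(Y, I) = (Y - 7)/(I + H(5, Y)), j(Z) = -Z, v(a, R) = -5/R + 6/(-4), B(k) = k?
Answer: 9/25 ≈ 0.36000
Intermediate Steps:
v(a, R) = -3/2 - 5/R (v(a, R) = -5/R + 6*(-1/4) = -5/R - 3/2 = -3/2 - 5/R)
m(Y, I) = (-7 + Y)/(5 + I) (m(Y, I) = (Y - 7)/(I + 5) = (-7 + Y)/(5 + I))
m(j(v(-5, 2)), B(0))**2 = ((-7 - (-3/2 - 5/2))/(5 + 0))**2 = ((-7 - (-3/2 - 5*1/2))/5)**2 = ((-7 - (-3/2 - 5/2))/5)**2 = ((-7 - 1*(-4))/5)**2 = ((-7 + 4)/5)**2 = ((1/5)*(-3))**2 = (-3/5)**2 = 9/25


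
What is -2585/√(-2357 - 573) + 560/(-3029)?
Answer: -560/3029 + 517*I*√2930/586 ≈ -0.18488 + 47.756*I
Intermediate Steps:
-2585/√(-2357 - 573) + 560/(-3029) = -2585*(-I*√2930/2930) + 560*(-1/3029) = -2585*(-I*√2930/2930) - 560/3029 = -(-517)*I*√2930/586 - 560/3029 = 517*I*√2930/586 - 560/3029 = -560/3029 + 517*I*√2930/586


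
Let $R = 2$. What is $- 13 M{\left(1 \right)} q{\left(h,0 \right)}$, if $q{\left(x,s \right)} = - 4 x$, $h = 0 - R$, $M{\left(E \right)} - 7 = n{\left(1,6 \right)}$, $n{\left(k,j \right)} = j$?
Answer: $-1352$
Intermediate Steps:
$M{\left(E \right)} = 13$ ($M{\left(E \right)} = 7 + 6 = 13$)
$h = -2$ ($h = 0 - 2 = -2$)
$- 13 M{\left(1 \right)} q{\left(h,0 \right)} = \left(-13\right) 13 \left(\left(-4\right) \left(-2\right)\right) = \left(-169\right) 8 = -1352$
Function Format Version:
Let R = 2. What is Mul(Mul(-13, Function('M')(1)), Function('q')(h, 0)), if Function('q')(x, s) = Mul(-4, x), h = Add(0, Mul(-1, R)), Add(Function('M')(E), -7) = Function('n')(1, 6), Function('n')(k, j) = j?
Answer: -1352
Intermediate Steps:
Function('M')(E) = 13 (Function('M')(E) = Add(7, 6) = 13)
h = -2 (h = Add(0, Mul(-1, 2)) = Add(0, -2) = -2)
Mul(Mul(-13, Function('M')(1)), Function('q')(h, 0)) = Mul(Mul(-13, 13), Mul(-4, -2)) = Mul(-169, 8) = -1352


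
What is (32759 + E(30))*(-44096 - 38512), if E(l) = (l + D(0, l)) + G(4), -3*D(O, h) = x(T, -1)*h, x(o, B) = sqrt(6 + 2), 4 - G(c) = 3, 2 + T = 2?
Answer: -2708716320 + 1652160*sqrt(2) ≈ -2.7064e+9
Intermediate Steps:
T = 0 (T = -2 + 2 = 0)
G(c) = 1 (G(c) = 4 - 1*3 = 4 - 3 = 1)
x(o, B) = 2*sqrt(2) (x(o, B) = sqrt(8) = 2*sqrt(2))
D(O, h) = -2*h*sqrt(2)/3 (D(O, h) = -2*sqrt(2)*h/3 = -2*h*sqrt(2)/3)
E(l) = 1 + l - 2*l*sqrt(2)/3 (E(l) = (l - 2*l*sqrt(2)/3) + 1 = 1 + l - 2*l*sqrt(2)/3)
(32759 + E(30))*(-44096 - 38512) = (32759 + (1 + 30 - 2/3*30*sqrt(2)))*(-44096 - 38512) = (32759 + (1 + 30 - 20*sqrt(2)))*(-82608) = (32759 + (31 - 20*sqrt(2)))*(-82608) = (32790 - 20*sqrt(2))*(-82608) = -2708716320 + 1652160*sqrt(2)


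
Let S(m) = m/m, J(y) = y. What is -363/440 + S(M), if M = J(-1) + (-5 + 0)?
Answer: 7/40 ≈ 0.17500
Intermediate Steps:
M = -6 (M = -1 + (-5 + 0) = -1 - 5 = -6)
S(m) = 1
-363/440 + S(M) = -363/440 + 1 = -363*1/440 + 1 = -33/40 + 1 = 7/40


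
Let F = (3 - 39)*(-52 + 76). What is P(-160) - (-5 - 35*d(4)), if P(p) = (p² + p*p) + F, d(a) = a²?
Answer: 50901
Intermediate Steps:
F = -864 (F = -36*24 = -864)
P(p) = -864 + 2*p² (P(p) = (p² + p*p) - 864 = (p² + p²) - 864 = 2*p² - 864 = -864 + 2*p²)
P(-160) - (-5 - 35*d(4)) = (-864 + 2*(-160)²) - (-5 - 35*4²) = (-864 + 2*25600) - (-5 - 35*16) = (-864 + 51200) - (-5 - 560) = 50336 - 1*(-565) = 50336 + 565 = 50901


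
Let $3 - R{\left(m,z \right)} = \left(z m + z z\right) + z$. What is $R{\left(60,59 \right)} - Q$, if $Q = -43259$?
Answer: $36182$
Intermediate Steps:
$R{\left(m,z \right)} = 3 - z - z^{2} - m z$ ($R{\left(m,z \right)} = 3 - \left(\left(z m + z z\right) + z\right) = 3 - \left(\left(m z + z^{2}\right) + z\right) = 3 - \left(\left(z^{2} + m z\right) + z\right) = 3 - \left(z + z^{2} + m z\right) = 3 - z - z^{2} - m z$)
$R{\left(60,59 \right)} - Q = \left(3 - 59 - 59^{2} - 60 \cdot 59\right) - -43259 = \left(3 - 59 - 3481 - 3540\right) + 43259 = -7077 + 43259 = 36182$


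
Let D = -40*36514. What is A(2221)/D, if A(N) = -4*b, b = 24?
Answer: 6/91285 ≈ 6.5728e-5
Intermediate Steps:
D = -1460560
A(N) = -96 (A(N) = -4*24 = -96)
A(2221)/D = -96/(-1460560) = -96*(-1/1460560) = 6/91285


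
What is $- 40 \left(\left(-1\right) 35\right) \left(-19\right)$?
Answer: $-26600$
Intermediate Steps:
$- 40 \left(\left(-1\right) 35\right) \left(-19\right) = \left(-40\right) \left(-35\right) \left(-19\right) = 1400 \left(-19\right) = -26600$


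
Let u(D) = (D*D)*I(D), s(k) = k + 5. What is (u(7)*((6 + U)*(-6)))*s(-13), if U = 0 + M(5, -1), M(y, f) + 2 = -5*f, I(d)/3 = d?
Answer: 444528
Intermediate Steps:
I(d) = 3*d
M(y, f) = -2 - 5*f
s(k) = 5 + k
u(D) = 3*D³ (u(D) = (D*D)*(3*D) = D²*(3*D) = 3*D³)
U = 3 (U = 0 + (-2 - 5*(-1)) = 0 + (-2 + 5) = 0 + 3 = 3)
(u(7)*((6 + U)*(-6)))*s(-13) = ((3*7³)*((6 + 3)*(-6)))*(5 - 13) = ((3*343)*(9*(-6)))*(-8) = (1029*(-54))*(-8) = -55566*(-8) = 444528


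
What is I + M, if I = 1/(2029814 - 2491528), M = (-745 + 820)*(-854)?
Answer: -29572781701/461714 ≈ -64050.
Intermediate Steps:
M = -64050 (M = 75*(-854) = -64050)
I = -1/461714 (I = 1/(-461714) = -1/461714 ≈ -2.1658e-6)
I + M = -1/461714 - 64050 = -29572781701/461714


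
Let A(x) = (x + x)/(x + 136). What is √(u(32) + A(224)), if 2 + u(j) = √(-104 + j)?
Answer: √(-170 + 1350*I*√2)/15 ≈ 1.9702 + 2.1534*I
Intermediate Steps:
A(x) = 2*x/(136 + x) (A(x) = (2*x)/(136 + x) = 2*x/(136 + x))
u(j) = -2 + √(-104 + j)
√(u(32) + A(224)) = √((-2 + √(-104 + 32)) + 2*224/(136 + 224)) = √((-2 + √(-72)) + 2*224/360) = √((-2 + 6*I*√2) + 2*224*(1/360)) = √((-2 + 6*I*√2) + 56/45) = √(-34/45 + 6*I*√2)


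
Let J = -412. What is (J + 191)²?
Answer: 48841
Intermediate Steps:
(J + 191)² = (-412 + 191)² = (-221)² = 48841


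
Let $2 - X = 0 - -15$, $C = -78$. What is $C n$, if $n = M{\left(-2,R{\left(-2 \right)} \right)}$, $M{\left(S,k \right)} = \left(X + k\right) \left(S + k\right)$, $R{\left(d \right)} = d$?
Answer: $-4680$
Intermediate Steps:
$X = -13$ ($X = 2 - \left(0 - -15\right) = 2 - \left(0 + 15\right) = 2 - 15 = -13$)
$M{\left(S,k \right)} = \left(-13 + k\right) \left(S + k\right)$
$n = 60$ ($n = \left(-2\right)^{2} - -26 - -26 - -4 = 4 + 26 + 26 + 4 = 60$)
$C n = \left(-78\right) 60 = -4680$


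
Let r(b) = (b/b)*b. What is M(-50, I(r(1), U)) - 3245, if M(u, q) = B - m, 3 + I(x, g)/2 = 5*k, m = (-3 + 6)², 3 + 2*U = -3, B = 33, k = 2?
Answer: -3221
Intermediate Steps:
U = -3 (U = -3/2 + (½)*(-3) = -3/2 - 3/2 = -3)
m = 9 (m = 3² = 9)
r(b) = b (r(b) = 1*b = b)
I(x, g) = 14 (I(x, g) = -6 + 2*(5*2) = -6 + 2*10 = -6 + 20 = 14)
M(u, q) = 24 (M(u, q) = 33 - 1*9 = 33 - 9 = 24)
M(-50, I(r(1), U)) - 3245 = 24 - 3245 = -3221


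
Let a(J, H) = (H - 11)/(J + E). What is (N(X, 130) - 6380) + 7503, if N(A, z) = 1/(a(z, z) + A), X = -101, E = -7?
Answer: 13817269/12304 ≈ 1123.0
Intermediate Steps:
a(J, H) = (-11 + H)/(-7 + J) (a(J, H) = (H - 11)/(J - 7) = (-11 + H)/(-7 + J))
N(A, z) = 1/(A + (-11 + z)/(-7 + z)) (N(A, z) = 1/((-11 + z)/(-7 + z) + A) = 1/(A + (-11 + z)/(-7 + z)))
(N(X, 130) - 6380) + 7503 = ((-7 + 130)/(-11 + 130 - 101*(-7 + 130)) - 6380) + 7503 = (123/(-11 + 130 - 101*123) - 6380) + 7503 = (123/(-11 + 130 - 12423) - 6380) + 7503 = (123/(-12304) - 6380) + 7503 = (-1/12304*123 - 6380) + 7503 = (-123/12304 - 6380) + 7503 = -78499643/12304 + 7503 = 13817269/12304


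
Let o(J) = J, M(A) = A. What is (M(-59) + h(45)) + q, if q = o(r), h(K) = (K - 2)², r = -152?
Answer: 1638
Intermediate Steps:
h(K) = (-2 + K)²
q = -152
(M(-59) + h(45)) + q = (-59 + (-2 + 45)²) - 152 = (-59 + 43²) - 152 = (-59 + 1849) - 152 = 1790 - 152 = 1638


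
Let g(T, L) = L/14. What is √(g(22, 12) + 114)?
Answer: 2*√1407/7 ≈ 10.717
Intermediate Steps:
g(T, L) = L/14 (g(T, L) = L*(1/14) = L/14)
√(g(22, 12) + 114) = √((1/14)*12 + 114) = √(6/7 + 114) = √(804/7) = 2*√1407/7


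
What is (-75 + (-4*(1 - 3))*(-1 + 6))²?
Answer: 1225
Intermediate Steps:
(-75 + (-4*(1 - 3))*(-1 + 6))² = (-75 - 4*(-2)*5)² = (-75 + 8*5)² = (-75 + 40)² = (-35)² = 1225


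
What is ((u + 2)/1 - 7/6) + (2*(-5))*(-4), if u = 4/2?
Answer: 257/6 ≈ 42.833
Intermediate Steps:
u = 2 (u = 4*(1/2) = 2)
((u + 2)/1 - 7/6) + (2*(-5))*(-4) = ((2 + 2)/1 - 7/6) + (2*(-5))*(-4) = (4*1 - 7*1/6) - 10*(-4) = (4 - 7/6) + 40 = 17/6 + 40 = 257/6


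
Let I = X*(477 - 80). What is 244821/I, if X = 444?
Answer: 81607/58756 ≈ 1.3889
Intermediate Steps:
I = 176268 (I = 444*(477 - 80) = 444*397 = 176268)
244821/I = 244821/176268 = 244821*(1/176268) = 81607/58756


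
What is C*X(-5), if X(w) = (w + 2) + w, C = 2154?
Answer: -17232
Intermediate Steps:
X(w) = 2 + 2*w (X(w) = (2 + w) + w = 2 + 2*w)
C*X(-5) = 2154*(2 + 2*(-5)) = 2154*(2 - 10) = 2154*(-8) = -17232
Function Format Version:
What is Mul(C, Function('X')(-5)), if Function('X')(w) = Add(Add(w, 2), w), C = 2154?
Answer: -17232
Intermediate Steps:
Function('X')(w) = Add(2, Mul(2, w)) (Function('X')(w) = Add(Add(2, w), w) = Add(2, Mul(2, w)))
Mul(C, Function('X')(-5)) = Mul(2154, Add(2, Mul(2, -5))) = Mul(2154, Add(2, -10)) = Mul(2154, -8) = -17232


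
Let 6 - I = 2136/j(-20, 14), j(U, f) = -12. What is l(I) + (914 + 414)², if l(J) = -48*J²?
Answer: 138496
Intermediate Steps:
I = 184 (I = 6 - 2136/(-12) = 6 - 2136*(-1)/12 = 6 - 1*(-178) = 6 + 178 = 184)
l(I) + (914 + 414)² = -48*184² + (914 + 414)² = -48*33856 + 1328² = -1625088 + 1763584 = 138496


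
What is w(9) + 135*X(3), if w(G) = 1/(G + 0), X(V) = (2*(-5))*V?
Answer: -36449/9 ≈ -4049.9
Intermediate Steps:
X(V) = -10*V
w(G) = 1/G
w(9) + 135*X(3) = 1/9 + 135*(-10*3) = ⅑ + 135*(-30) = ⅑ - 4050 = -36449/9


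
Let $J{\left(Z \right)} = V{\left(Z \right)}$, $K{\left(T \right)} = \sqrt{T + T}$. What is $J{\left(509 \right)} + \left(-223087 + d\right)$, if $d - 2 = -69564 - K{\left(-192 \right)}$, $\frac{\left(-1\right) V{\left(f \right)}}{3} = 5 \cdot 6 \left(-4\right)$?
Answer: $-292289 - 8 i \sqrt{6} \approx -2.9229 \cdot 10^{5} - 19.596 i$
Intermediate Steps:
$K{\left(T \right)} = \sqrt{2} \sqrt{T}$ ($K{\left(T \right)} = \sqrt{2 T} = \sqrt{2} \sqrt{T}$)
$V{\left(f \right)} = 360$ ($V{\left(f \right)} = - 3 \cdot 5 \cdot 6 \left(-4\right) = - 3 \cdot 30 \left(-4\right) = \left(-3\right) \left(-120\right) = 360$)
$J{\left(Z \right)} = 360$
$d = -69562 - 8 i \sqrt{6}$ ($d = 2 - \left(69564 + \sqrt{2} \sqrt{-192}\right) = 2 - \left(69564 + \sqrt{2} \cdot 8 i \sqrt{3}\right) = 2 - \left(69564 + 8 i \sqrt{6}\right) = -69562 - 8 i \sqrt{6} \approx -69562.0 - 19.596 i$)
$J{\left(509 \right)} + \left(-223087 + d\right) = 360 - \left(292649 + 8 i \sqrt{6}\right) = -292289 - 8 i \sqrt{6}$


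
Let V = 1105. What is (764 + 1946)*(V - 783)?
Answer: 872620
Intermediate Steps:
(764 + 1946)*(V - 783) = (764 + 1946)*(1105 - 783) = 2710*322 = 872620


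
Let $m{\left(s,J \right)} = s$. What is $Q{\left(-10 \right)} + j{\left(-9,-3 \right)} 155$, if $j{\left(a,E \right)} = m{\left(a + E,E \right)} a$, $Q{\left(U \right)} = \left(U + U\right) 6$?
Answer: $16620$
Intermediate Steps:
$Q{\left(U \right)} = 12 U$ ($Q{\left(U \right)} = 2 U 6 = 12 U$)
$j{\left(a,E \right)} = a \left(E + a\right)$ ($j{\left(a,E \right)} = \left(a + E\right) a = \left(E + a\right) a = a \left(E + a\right)$)
$Q{\left(-10 \right)} + j{\left(-9,-3 \right)} 155 = 12 \left(-10\right) + - 9 \left(-3 - 9\right) 155 = -120 + \left(-9\right) \left(-12\right) 155 = -120 + 108 \cdot 155 = -120 + 16740 = 16620$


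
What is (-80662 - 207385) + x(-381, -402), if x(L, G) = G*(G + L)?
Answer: 26719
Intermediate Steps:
(-80662 - 207385) + x(-381, -402) = (-80662 - 207385) - 402*(-402 - 381) = -288047 - 402*(-783) = -288047 + 314766 = 26719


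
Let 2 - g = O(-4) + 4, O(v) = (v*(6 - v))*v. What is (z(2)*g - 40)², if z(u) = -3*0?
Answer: 1600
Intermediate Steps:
O(v) = v²*(6 - v)
z(u) = 0
g = -162 (g = 2 - ((-4)²*(6 - 1*(-4)) + 4) = 2 - (16*(6 + 4) + 4) = 2 - (16*10 + 4) = 2 - (160 + 4) = 2 - 1*164 = 2 - 164 = -162)
(z(2)*g - 40)² = (0*(-162) - 40)² = (0 - 40)² = (-40)² = 1600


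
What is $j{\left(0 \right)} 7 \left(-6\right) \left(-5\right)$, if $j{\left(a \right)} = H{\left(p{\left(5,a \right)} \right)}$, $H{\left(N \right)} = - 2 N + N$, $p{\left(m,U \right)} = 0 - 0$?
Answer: $0$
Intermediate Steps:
$p{\left(m,U \right)} = 0$ ($p{\left(m,U \right)} = 0 + 0 = 0$)
$H{\left(N \right)} = - N$
$j{\left(a \right)} = 0$ ($j{\left(a \right)} = \left(-1\right) 0 = 0$)
$j{\left(0 \right)} 7 \left(-6\right) \left(-5\right) = 0 \cdot 7 \left(-6\right) \left(-5\right) = 0 \left(\left(-42\right) \left(-5\right)\right) = 0 \cdot 210 = 0$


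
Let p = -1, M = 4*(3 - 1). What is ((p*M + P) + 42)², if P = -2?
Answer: 1024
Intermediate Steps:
M = 8 (M = 4*2 = 8)
((p*M + P) + 42)² = ((-1*8 - 2) + 42)² = ((-8 - 2) + 42)² = (-10 + 42)² = 32² = 1024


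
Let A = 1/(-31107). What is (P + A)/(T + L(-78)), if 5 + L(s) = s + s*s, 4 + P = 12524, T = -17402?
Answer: -389459639/354650907 ≈ -1.0981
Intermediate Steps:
A = -1/31107 ≈ -3.2147e-5
P = 12520 (P = -4 + 12524 = 12520)
L(s) = -5 + s + s**2 (L(s) = -5 + (s + s*s) = -5 + (s + s**2) = -5 + s + s**2)
(P + A)/(T + L(-78)) = (12520 - 1/31107)/(-17402 + (-5 - 78 + (-78)**2)) = 389459639/(31107*(-17402 + (-5 - 78 + 6084))) = 389459639/(31107*(-17402 + 6001)) = (389459639/31107)/(-11401) = (389459639/31107)*(-1/11401) = -389459639/354650907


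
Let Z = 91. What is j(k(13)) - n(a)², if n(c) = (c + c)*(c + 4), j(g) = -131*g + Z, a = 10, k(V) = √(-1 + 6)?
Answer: -78309 - 131*√5 ≈ -78602.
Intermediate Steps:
k(V) = √5
j(g) = 91 - 131*g (j(g) = -131*g + 91 = 91 - 131*g)
n(c) = 2*c*(4 + c) (n(c) = (2*c)*(4 + c) = 2*c*(4 + c))
j(k(13)) - n(a)² = (91 - 131*√5) - (2*10*(4 + 10))² = (91 - 131*√5) - (2*10*14)² = (91 - 131*√5) - 1*280² = (91 - 131*√5) - 1*78400 = (91 - 131*√5) - 78400 = -78309 - 131*√5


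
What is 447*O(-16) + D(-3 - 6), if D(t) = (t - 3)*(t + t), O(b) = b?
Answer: -6936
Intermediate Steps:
D(t) = 2*t*(-3 + t) (D(t) = (-3 + t)*(2*t) = 2*t*(-3 + t))
447*O(-16) + D(-3 - 6) = 447*(-16) + 2*(-3 - 6)*(-3 + (-3 - 6)) = -7152 + 2*(-9)*(-3 - 9) = -7152 + 2*(-9)*(-12) = -7152 + 216 = -6936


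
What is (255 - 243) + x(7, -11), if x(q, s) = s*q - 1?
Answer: -66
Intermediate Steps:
x(q, s) = -1 + q*s (x(q, s) = q*s - 1 = -1 + q*s)
(255 - 243) + x(7, -11) = (255 - 243) + (-1 + 7*(-11)) = 12 + (-1 - 77) = 12 - 78 = -66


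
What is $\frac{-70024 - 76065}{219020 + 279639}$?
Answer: $- \frac{146089}{498659} \approx -0.29296$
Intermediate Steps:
$\frac{-70024 - 76065}{219020 + 279639} = - \frac{146089}{498659}$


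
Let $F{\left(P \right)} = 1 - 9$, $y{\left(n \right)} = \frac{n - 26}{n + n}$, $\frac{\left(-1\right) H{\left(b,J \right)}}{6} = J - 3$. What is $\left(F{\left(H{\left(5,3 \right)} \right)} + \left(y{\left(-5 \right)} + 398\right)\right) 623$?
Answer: $\frac{2449013}{10} \approx 2.449 \cdot 10^{5}$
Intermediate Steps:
$H{\left(b,J \right)} = 18 - 6 J$ ($H{\left(b,J \right)} = - 6 \left(J - 3\right) = - 6 \left(-3 + J\right) = 18 - 6 J$)
$y{\left(n \right)} = \frac{-26 + n}{2 n}$
$F{\left(P \right)} = -8$ ($F{\left(P \right)} = 1 - 9 = -8$)
$\left(F{\left(H{\left(5,3 \right)} \right)} + \left(y{\left(-5 \right)} + 398\right)\right) 623 = \left(-8 + \left(\frac{-26 - 5}{2 \left(-5\right)} + 398\right)\right) 623 = \left(-8 + \left(\frac{1}{2} \left(- \frac{1}{5}\right) \left(-31\right) + 398\right)\right) 623 = \left(-8 + \left(\frac{31}{10} + 398\right)\right) 623 = \left(-8 + \frac{4011}{10}\right) 623 = \frac{3931}{10} \cdot 623 = \frac{2449013}{10}$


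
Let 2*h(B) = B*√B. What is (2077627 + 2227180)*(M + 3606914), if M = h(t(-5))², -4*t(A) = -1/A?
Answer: 496866196334831193/32000 ≈ 1.5527e+13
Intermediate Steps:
t(A) = 1/(4*A) (t(A) = -(-1)/(4*A) = 1/(4*A))
h(B) = B^(3/2)/2 (h(B) = (B*√B)/2 = B^(3/2)/2)
M = -1/32000 (M = (((¼)/(-5))^(3/2)/2)² = (((¼)*(-⅕))^(3/2)/2)² = ((-1/20)^(3/2)/2)² = ((-I*√5/200)/2)² = (-I*√5/400)² = -1/32000 ≈ -3.1250e-5)
(2077627 + 2227180)*(M + 3606914) = (2077627 + 2227180)*(-1/32000 + 3606914) = 4304807*(115421247999/32000) = 496866196334831193/32000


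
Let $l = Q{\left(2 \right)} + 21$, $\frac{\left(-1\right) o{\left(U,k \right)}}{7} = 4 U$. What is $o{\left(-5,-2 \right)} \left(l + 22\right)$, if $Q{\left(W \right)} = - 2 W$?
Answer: $5460$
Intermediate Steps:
$o{\left(U,k \right)} = - 28 U$ ($o{\left(U,k \right)} = - 7 \cdot 4 U = - 28 U$)
$l = 17$ ($l = \left(-2\right) 2 + 21 = -4 + 21 = 17$)
$o{\left(-5,-2 \right)} \left(l + 22\right) = \left(-28\right) \left(-5\right) \left(17 + 22\right) = 140 \cdot 39 = 5460$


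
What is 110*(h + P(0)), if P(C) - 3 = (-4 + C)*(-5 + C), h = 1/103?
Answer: 260700/103 ≈ 2531.1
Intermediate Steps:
h = 1/103 ≈ 0.0097087
P(C) = 3 + (-5 + C)*(-4 + C) (P(C) = 3 + (-4 + C)*(-5 + C) = 3 + (-5 + C)*(-4 + C))
110*(h + P(0)) = 110*(1/103 + (23 + 0² - 9*0)) = 110*(1/103 + (23 + 0 + 0)) = 110*(1/103 + 23) = 110*(2370/103) = 260700/103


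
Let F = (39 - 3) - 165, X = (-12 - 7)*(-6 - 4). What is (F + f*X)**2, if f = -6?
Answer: 1610361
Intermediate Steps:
X = 190 (X = -19*(-10) = 190)
F = -129 (F = 36 - 165 = -129)
(F + f*X)**2 = (-129 - 6*190)**2 = (-129 - 1140)**2 = (-1269)**2 = 1610361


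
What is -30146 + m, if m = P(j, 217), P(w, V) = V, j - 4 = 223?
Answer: -29929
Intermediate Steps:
j = 227 (j = 4 + 223 = 227)
m = 217
-30146 + m = -30146 + 217 = -29929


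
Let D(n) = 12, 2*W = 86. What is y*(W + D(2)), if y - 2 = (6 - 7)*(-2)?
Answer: 220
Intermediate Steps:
W = 43 (W = (½)*86 = 43)
y = 4 (y = 2 + (6 - 7)*(-2) = 2 - 1*(-2) = 2 + 2 = 4)
y*(W + D(2)) = 4*(43 + 12) = 4*55 = 220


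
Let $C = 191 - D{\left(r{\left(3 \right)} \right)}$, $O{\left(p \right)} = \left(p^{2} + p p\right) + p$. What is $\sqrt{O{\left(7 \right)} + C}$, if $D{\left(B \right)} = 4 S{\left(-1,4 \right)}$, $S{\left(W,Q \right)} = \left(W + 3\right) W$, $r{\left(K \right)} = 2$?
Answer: $4 \sqrt{19} \approx 17.436$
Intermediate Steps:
$O{\left(p \right)} = p + 2 p^{2}$ ($O{\left(p \right)} = \left(p^{2} + p^{2}\right) + p = 2 p^{2} + p = p + 2 p^{2}$)
$S{\left(W,Q \right)} = W \left(3 + W\right)$ ($S{\left(W,Q \right)} = \left(3 + W\right) W = W \left(3 + W\right)$)
$D{\left(B \right)} = -8$ ($D{\left(B \right)} = 4 \left(- (3 - 1)\right) = 4 \left(\left(-1\right) 2\right) = 4 \left(-2\right) = -8$)
$C = 199$ ($C = 191 - -8 = 191 + 8 = 199$)
$\sqrt{O{\left(7 \right)} + C} = \sqrt{7 \left(1 + 2 \cdot 7\right) + 199} = \sqrt{7 \left(1 + 14\right) + 199} = \sqrt{7 \cdot 15 + 199} = \sqrt{105 + 199} = \sqrt{304} = 4 \sqrt{19}$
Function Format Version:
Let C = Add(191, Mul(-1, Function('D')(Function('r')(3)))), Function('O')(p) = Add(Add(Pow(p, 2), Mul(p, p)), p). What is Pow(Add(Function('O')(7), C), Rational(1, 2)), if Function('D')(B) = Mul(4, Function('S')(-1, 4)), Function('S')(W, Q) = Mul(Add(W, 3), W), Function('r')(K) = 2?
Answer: Mul(4, Pow(19, Rational(1, 2))) ≈ 17.436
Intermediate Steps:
Function('O')(p) = Add(p, Mul(2, Pow(p, 2))) (Function('O')(p) = Add(Add(Pow(p, 2), Pow(p, 2)), p) = Add(Mul(2, Pow(p, 2)), p) = Add(p, Mul(2, Pow(p, 2))))
Function('S')(W, Q) = Mul(W, Add(3, W)) (Function('S')(W, Q) = Mul(Add(3, W), W) = Mul(W, Add(3, W)))
Function('D')(B) = -8 (Function('D')(B) = Mul(4, Mul(-1, Add(3, -1))) = Mul(4, Mul(-1, 2)) = Mul(4, -2) = -8)
C = 199 (C = Add(191, Mul(-1, -8)) = Add(191, 8) = 199)
Pow(Add(Function('O')(7), C), Rational(1, 2)) = Pow(Add(Mul(7, Add(1, Mul(2, 7))), 199), Rational(1, 2)) = Pow(Add(Mul(7, Add(1, 14)), 199), Rational(1, 2)) = Pow(Add(Mul(7, 15), 199), Rational(1, 2)) = Pow(Add(105, 199), Rational(1, 2)) = Pow(304, Rational(1, 2)) = Mul(4, Pow(19, Rational(1, 2)))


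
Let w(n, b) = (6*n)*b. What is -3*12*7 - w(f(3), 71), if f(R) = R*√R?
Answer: -252 - 1278*√3 ≈ -2465.6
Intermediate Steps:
f(R) = R^(3/2)
w(n, b) = 6*b*n
-3*12*7 - w(f(3), 71) = -3*12*7 - 6*71*3^(3/2) = -36*7 - 6*71*3*√3 = -252 - 1278*√3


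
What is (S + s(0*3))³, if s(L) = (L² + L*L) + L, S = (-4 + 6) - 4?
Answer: -8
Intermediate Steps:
S = -2 (S = 2 - 4 = -2)
s(L) = L + 2*L² (s(L) = (L² + L²) + L = 2*L² + L = L + 2*L²)
(S + s(0*3))³ = (-2 + (0*3)*(1 + 2*(0*3)))³ = (-2 + 0*(1 + 2*0))³ = (-2 + 0*(1 + 0))³ = (-2 + 0*1)³ = (-2 + 0)³ = (-2)³ = -8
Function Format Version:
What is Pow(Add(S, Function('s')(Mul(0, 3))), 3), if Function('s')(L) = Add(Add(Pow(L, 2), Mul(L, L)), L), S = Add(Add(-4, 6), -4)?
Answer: -8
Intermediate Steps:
S = -2 (S = Add(2, -4) = -2)
Function('s')(L) = Add(L, Mul(2, Pow(L, 2))) (Function('s')(L) = Add(Add(Pow(L, 2), Pow(L, 2)), L) = Add(Mul(2, Pow(L, 2)), L) = Add(L, Mul(2, Pow(L, 2))))
Pow(Add(S, Function('s')(Mul(0, 3))), 3) = Pow(Add(-2, Mul(Mul(0, 3), Add(1, Mul(2, Mul(0, 3))))), 3) = Pow(Add(-2, Mul(0, Add(1, Mul(2, 0)))), 3) = Pow(Add(-2, Mul(0, Add(1, 0))), 3) = Pow(Add(-2, Mul(0, 1)), 3) = Pow(Add(-2, 0), 3) = Pow(-2, 3) = -8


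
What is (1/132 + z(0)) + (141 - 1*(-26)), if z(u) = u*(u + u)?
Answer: 22045/132 ≈ 167.01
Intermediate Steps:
z(u) = 2*u² (z(u) = u*(2*u) = 2*u²)
(1/132 + z(0)) + (141 - 1*(-26)) = (1/132 + 2*0²) + (141 - 1*(-26)) = (1/132 + 2*0) + (141 + 26) = (1/132 + 0) + 167 = 1/132 + 167 = 22045/132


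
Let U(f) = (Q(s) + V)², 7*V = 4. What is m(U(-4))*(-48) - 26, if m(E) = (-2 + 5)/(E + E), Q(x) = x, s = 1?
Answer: -6674/121 ≈ -55.157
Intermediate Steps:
V = 4/7 (V = (⅐)*4 = 4/7 ≈ 0.57143)
U(f) = 121/49 (U(f) = (1 + 4/7)² = (11/7)² = 121/49)
m(E) = 3/(2*E) (m(E) = 3/((2*E)) = 3*(1/(2*E)) = 3/(2*E))
m(U(-4))*(-48) - 26 = (3/(2*(121/49)))*(-48) - 26 = ((3/2)*(49/121))*(-48) - 26 = (147/242)*(-48) - 26 = -3528/121 - 26 = -6674/121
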